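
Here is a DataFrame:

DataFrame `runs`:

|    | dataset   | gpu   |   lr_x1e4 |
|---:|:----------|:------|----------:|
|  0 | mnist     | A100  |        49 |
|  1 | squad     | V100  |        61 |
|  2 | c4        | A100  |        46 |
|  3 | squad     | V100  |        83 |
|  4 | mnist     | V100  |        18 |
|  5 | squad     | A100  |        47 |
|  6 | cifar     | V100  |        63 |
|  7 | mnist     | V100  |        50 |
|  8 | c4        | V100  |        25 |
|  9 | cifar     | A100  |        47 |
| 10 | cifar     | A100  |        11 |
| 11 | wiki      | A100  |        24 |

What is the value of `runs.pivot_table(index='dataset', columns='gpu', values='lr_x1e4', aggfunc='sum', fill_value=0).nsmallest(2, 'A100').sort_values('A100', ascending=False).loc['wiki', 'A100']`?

pivot: rows=dataset, cols=gpu, sum(lr_x1e4):
gpu      A100  V100
dataset            
c4         46    25
cifar      58    63
mnist      49    68
squad      47   144
wiki       24     0
take 2 rows with smallest A100:
gpu      A100  V100
dataset            
wiki       24     0
c4         46    25
sort by A100 descending:
gpu      A100  V100
dataset            
c4         46    25
wiki       24     0
Then the value at row 'wiki', column 'A100': 24

24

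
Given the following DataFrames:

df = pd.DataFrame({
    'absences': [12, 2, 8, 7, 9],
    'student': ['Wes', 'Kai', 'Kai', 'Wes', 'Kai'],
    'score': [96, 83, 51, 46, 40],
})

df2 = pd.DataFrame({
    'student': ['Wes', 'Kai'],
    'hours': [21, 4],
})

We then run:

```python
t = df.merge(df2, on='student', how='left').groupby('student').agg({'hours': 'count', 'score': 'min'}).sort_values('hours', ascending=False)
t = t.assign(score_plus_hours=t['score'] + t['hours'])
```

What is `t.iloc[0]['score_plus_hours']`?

merge on 'student' (how='left') → 5 rows:
   absences student  score  hours
0        12     Wes     96     21
1         2     Kai     83      4
2         8     Kai     51      4
3         7     Wes     46     21
4         9     Kai     40      4
group by student: count(hours), min(score):
         hours  score
student              
Kai          3     40
Wes          2     46
sort by hours descending:
         hours  score
student              
Kai          3     40
Wes          2     46
add column score_plus_hours = t['score'] + t['hours']:
         hours  score  score_plus_hours
student                                
Kai          3     40                43
Wes          2     46                48
Reading off the value at position 0, column 'score_plus_hours', we get 43.

43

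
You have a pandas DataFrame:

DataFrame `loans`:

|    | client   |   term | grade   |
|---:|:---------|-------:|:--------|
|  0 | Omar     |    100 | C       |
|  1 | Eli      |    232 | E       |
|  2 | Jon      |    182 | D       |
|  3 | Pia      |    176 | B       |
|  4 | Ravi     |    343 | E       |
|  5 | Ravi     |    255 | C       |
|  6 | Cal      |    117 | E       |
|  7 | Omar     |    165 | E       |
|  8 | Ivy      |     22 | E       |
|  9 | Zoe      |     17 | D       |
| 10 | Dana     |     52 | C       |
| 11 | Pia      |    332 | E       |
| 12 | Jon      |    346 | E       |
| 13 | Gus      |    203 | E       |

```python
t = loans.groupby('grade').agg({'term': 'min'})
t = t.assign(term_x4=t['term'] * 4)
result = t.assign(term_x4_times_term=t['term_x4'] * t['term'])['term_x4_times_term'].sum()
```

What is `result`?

group by grade, min of term:
       term
grade      
B       176
C        52
D        17
E        22
add column term_x4 = t['term'] * 4:
       term  term_x4
grade               
B       176      704
C        52      208
D        17       68
E        22       88
add column term_x4_times_term = t['term_x4'] * t['term']:
       term  term_x4  term_x4_times_term
grade                                   
B       176      704              123904
C        52      208               10816
D        17       68                1156
E        22       88                1936
Reading off the sum of column 'term_x4_times_term', we get 137812.

137812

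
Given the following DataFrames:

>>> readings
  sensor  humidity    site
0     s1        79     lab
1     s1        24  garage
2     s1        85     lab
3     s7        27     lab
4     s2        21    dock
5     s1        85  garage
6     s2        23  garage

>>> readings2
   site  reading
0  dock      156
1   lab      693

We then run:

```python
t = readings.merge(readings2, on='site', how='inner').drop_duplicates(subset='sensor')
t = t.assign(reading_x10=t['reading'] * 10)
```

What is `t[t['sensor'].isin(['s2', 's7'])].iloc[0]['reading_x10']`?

6930

merge on 'site' (how='inner') → 4 rows:
  sensor  humidity  site  reading
0     s1        79   lab      693
1     s1        85   lab      693
2     s7        27   lab      693
3     s2        21  dock      156
drop duplicate sensor (keep=first):
  sensor  humidity  site  reading
0     s1        79   lab      693
2     s7        27   lab      693
3     s2        21  dock      156
add column reading_x10 = t['reading'] * 10:
  sensor  humidity  site  reading  reading_x10
0     s1        79   lab      693         6930
2     s7        27   lab      693         6930
3     s2        21  dock      156         1560
filter rows where sensor in ['s2', 's7']:
  sensor  humidity  site  reading  reading_x10
2     s7        27   lab      693         6930
3     s2        21  dock      156         1560
value at position 0, column 'reading_x10' → 6930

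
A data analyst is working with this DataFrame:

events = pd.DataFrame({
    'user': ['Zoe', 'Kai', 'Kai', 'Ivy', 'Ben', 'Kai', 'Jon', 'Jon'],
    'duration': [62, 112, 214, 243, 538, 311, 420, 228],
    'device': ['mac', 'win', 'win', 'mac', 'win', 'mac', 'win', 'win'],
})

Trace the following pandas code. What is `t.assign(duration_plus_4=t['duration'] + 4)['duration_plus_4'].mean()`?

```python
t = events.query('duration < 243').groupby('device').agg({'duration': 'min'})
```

filter rows where duration < 243:
  user  duration device
0  Zoe        62    mac
1  Kai       112    win
2  Kai       214    win
7  Jon       228    win
group by device, min of duration:
        duration
device          
mac           62
win          112
add column duration_plus_4 = t['duration'] + 4:
        duration  duration_plus_4
device                           
mac           62               66
win          112              116
Taking the mean of column 'duration_plus_4' gives 91.0.

91.0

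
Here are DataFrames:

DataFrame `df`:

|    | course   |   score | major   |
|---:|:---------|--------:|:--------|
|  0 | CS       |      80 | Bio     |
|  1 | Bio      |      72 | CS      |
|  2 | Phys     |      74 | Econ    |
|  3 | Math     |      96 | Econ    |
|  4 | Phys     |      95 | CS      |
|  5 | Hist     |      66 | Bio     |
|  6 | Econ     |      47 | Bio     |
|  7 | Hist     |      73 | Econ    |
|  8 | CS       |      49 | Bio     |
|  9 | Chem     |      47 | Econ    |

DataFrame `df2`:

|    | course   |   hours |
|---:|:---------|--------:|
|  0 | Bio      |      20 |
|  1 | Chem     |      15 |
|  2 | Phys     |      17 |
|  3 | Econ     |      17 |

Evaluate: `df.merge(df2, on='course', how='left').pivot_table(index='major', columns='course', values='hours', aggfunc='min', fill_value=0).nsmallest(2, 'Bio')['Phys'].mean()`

8.5

merge on 'course' (how='left') → 10 rows:
  course  score major  hours
0     CS     80   Bio    NaN
1    Bio     72    CS   20.0
2   Phys     74  Econ   17.0
3   Math     96  Econ    NaN
4   Phys     95    CS   17.0
5   Hist     66   Bio    NaN
6   Econ     47   Bio   17.0
7   Hist     73  Econ    NaN
8     CS     49   Bio    NaN
9   Chem     47  Econ   15.0
pivot: rows=major, cols=course, min(hours):
course   Bio  Chem  Econ  Phys
major                         
Bio      0.0   0.0  17.0   0.0
CS      20.0   0.0   0.0  17.0
Econ     0.0  15.0   0.0  17.0
take 2 rows with smallest Bio:
course  Bio  Chem  Econ  Phys
major                        
Bio     0.0   0.0  17.0   0.0
Econ    0.0  15.0   0.0  17.0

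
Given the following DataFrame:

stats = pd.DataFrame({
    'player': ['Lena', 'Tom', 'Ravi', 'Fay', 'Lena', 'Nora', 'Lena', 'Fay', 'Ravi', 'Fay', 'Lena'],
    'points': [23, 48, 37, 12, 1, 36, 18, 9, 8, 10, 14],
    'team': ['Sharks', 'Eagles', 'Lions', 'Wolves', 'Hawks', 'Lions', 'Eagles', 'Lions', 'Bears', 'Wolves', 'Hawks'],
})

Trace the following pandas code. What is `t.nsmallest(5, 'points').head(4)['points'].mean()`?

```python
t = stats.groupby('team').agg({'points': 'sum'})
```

17.0

group by team, sum of points:
        points
team          
Bears        8
Eagles      66
Hawks       15
Lions       82
Sharks      23
Wolves      22
take 5 rows with smallest points:
        points
team          
Bears        8
Hawks       15
Wolves      22
Sharks      23
Eagles      66
take first 4 rows:
        points
team          
Bears        8
Hawks       15
Wolves      22
Sharks      23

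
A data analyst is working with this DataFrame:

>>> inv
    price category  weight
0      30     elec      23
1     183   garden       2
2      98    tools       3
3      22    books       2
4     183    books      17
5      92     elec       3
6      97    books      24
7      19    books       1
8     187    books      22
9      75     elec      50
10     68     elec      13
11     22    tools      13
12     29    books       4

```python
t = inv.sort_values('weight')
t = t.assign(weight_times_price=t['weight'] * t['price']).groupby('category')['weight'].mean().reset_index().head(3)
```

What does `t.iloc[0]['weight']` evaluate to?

sort by weight:
    price category  weight
7      19    books       1
1     183   garden       2
3      22    books       2
2      98    tools       3
5      92     elec       3
12     29    books       4
10     68     elec      13
11     22    tools      13
4     183    books      17
8     187    books      22
0      30     elec      23
6      97    books      24
9      75     elec      50
add column weight_times_price = t['weight'] * t['price']:
    price category  weight  weight_times_price
7      19    books       1                  19
1     183   garden       2                 366
3      22    books       2                  44
2      98    tools       3                 294
5      92     elec       3                 276
12     29    books       4                 116
10     68     elec      13                 884
11     22    tools      13                 286
4     183    books      17                3111
8     187    books      22                4114
0      30     elec      23                 690
6      97    books      24                2328
9      75     elec      50                3750
group by category, mean of weight:
category
books     11.666667
elec      22.250000
garden     2.000000
tools      8.000000
Name: weight, dtype: float64
reset_index():
  category     weight
0    books  11.666667
1     elec  22.250000
2   garden   2.000000
3    tools   8.000000
take first 3 rows:
  category     weight
0    books  11.666667
1     elec  22.250000
2   garden   2.000000
Taking the value at position 0, column 'weight' gives 11.6666666667.

11.6666666667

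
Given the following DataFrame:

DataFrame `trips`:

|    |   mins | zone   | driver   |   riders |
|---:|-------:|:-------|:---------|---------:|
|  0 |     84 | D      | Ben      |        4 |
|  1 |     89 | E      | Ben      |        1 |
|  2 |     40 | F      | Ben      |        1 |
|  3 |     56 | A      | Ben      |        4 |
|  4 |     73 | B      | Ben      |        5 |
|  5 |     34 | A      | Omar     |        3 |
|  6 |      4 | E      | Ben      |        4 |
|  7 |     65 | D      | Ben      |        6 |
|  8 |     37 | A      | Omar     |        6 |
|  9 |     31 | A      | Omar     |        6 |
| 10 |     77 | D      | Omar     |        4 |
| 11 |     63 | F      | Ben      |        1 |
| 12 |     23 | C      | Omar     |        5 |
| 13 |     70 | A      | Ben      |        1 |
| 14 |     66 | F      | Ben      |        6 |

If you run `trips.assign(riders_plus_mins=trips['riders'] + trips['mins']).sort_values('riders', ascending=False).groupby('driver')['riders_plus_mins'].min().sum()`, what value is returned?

36

add column riders_plus_mins = trips['riders'] + trips['mins']:
    mins zone driver  riders  riders_plus_mins
0     84    D    Ben       4                88
1     89    E    Ben       1                90
2     40    F    Ben       1                41
3     56    A    Ben       4                60
4     73    B    Ben       5                78
5     34    A   Omar       3                37
6      4    E    Ben       4                 8
7     65    D    Ben       6                71
8     37    A   Omar       6                43
9     31    A   Omar       6                37
10    77    D   Omar       4                81
11    63    F    Ben       1                64
12    23    C   Omar       5                28
13    70    A    Ben       1                71
14    66    F    Ben       6                72
sort by riders descending:
    mins zone driver  riders  riders_plus_mins
7     65    D    Ben       6                71
8     37    A   Omar       6                43
9     31    A   Omar       6                37
14    66    F    Ben       6                72
4     73    B    Ben       5                78
12    23    C   Omar       5                28
0     84    D    Ben       4                88
3     56    A    Ben       4                60
6      4    E    Ben       4                 8
10    77    D   Omar       4                81
5     34    A   Omar       3                37
1     89    E    Ben       1                90
2     40    F    Ben       1                41
11    63    F    Ben       1                64
13    70    A    Ben       1                71
group by driver, min of riders_plus_mins:
driver
Ben      8
Omar    28
Name: riders_plus_mins, dtype: int64
Then the sum of the resulting series: 36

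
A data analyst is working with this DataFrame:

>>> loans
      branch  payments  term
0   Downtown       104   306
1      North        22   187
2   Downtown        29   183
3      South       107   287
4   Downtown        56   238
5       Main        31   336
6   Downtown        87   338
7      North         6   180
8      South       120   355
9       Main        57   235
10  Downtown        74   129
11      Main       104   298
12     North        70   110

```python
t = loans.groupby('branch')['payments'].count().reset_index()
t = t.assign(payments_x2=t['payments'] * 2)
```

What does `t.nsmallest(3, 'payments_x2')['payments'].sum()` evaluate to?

group by branch, count of payments:
branch
Downtown    5
Main        3
North       3
South       2
Name: payments, dtype: int64
reset_index():
     branch  payments
0  Downtown         5
1      Main         3
2     North         3
3     South         2
add column payments_x2 = t['payments'] * 2:
     branch  payments  payments_x2
0  Downtown         5           10
1      Main         3            6
2     North         3            6
3     South         2            4
take 3 rows with smallest payments_x2:
  branch  payments  payments_x2
3  South         2            4
1   Main         3            6
2  North         3            6
Hence 8.

8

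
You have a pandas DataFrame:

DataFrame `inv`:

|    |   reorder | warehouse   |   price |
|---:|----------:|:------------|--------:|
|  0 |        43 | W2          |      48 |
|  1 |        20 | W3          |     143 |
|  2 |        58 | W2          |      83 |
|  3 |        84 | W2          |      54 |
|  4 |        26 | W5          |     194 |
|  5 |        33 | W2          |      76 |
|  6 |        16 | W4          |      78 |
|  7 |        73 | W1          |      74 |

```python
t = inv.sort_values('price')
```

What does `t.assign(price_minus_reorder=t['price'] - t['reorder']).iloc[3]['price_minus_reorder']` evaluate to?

sort by price:
   reorder warehouse  price
0       43        W2     48
3       84        W2     54
7       73        W1     74
5       33        W2     76
6       16        W4     78
2       58        W2     83
1       20        W3    143
4       26        W5    194
add column price_minus_reorder = t['price'] - t['reorder']:
   reorder warehouse  price  price_minus_reorder
0       43        W2     48                    5
3       84        W2     54                  -30
7       73        W1     74                    1
5       33        W2     76                   43
6       16        W4     78                   62
2       58        W2     83                   25
1       20        W3    143                  123
4       26        W5    194                  168
So iloc[3]['price_minus_reorder'] = 43.

43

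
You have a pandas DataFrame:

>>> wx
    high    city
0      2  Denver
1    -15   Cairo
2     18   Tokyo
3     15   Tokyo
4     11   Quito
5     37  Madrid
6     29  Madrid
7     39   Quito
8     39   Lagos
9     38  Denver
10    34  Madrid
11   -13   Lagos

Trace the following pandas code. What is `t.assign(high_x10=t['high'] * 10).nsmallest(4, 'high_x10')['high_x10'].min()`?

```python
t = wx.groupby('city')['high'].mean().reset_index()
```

-150.0

group by city, mean of high:
city
Cairo    -15.000000
Denver    20.000000
Lagos     13.000000
Madrid    33.333333
Quito     25.000000
Tokyo     16.500000
Name: high, dtype: float64
reset_index():
     city       high
0   Cairo -15.000000
1  Denver  20.000000
2   Lagos  13.000000
3  Madrid  33.333333
4   Quito  25.000000
5   Tokyo  16.500000
add column high_x10 = t['high'] * 10:
     city       high    high_x10
0   Cairo -15.000000 -150.000000
1  Denver  20.000000  200.000000
2   Lagos  13.000000  130.000000
3  Madrid  33.333333  333.333333
4   Quito  25.000000  250.000000
5   Tokyo  16.500000  165.000000
take 4 rows with smallest high_x10:
     city  high  high_x10
0   Cairo -15.0    -150.0
2   Lagos  13.0     130.0
5   Tokyo  16.5     165.0
1  Denver  20.0     200.0
The min of column 'high_x10' is -150.0.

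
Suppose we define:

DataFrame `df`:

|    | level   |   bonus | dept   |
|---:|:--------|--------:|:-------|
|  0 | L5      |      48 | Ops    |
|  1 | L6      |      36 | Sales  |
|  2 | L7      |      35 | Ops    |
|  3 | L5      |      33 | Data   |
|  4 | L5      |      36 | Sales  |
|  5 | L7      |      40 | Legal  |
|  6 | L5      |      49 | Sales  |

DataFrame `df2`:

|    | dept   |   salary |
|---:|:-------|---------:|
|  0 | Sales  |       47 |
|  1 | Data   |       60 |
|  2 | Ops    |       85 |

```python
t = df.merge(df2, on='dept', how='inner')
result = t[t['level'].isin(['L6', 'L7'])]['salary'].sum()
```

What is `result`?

merge on 'dept' (how='inner') → 6 rows:
  level  bonus   dept  salary
0    L5     48    Ops      85
1    L6     36  Sales      47
2    L7     35    Ops      85
3    L5     33   Data      60
4    L5     36  Sales      47
5    L5     49  Sales      47
filter rows where level in ['L6', 'L7']:
  level  bonus   dept  salary
1    L6     36  Sales      47
2    L7     35    Ops      85
Taking the sum of column 'salary' gives 132.

132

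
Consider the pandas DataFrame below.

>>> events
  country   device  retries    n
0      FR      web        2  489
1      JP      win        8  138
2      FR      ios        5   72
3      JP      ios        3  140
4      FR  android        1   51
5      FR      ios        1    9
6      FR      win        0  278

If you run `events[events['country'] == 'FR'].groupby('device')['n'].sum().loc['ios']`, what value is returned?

81

filter rows where country == 'FR':
  country   device  retries    n
0      FR      web        2  489
2      FR      ios        5   72
4      FR  android        1   51
5      FR      ios        1    9
6      FR      win        0  278
group by device, sum of n:
device
android     51
ios         81
web        489
win        278
Name: n, dtype: int64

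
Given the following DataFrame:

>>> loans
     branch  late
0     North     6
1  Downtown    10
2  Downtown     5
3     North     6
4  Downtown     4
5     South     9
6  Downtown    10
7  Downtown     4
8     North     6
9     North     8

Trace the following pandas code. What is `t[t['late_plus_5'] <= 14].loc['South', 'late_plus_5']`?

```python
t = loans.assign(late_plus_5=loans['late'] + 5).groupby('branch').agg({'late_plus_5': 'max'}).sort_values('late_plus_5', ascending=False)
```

14

add column late_plus_5 = loans['late'] + 5:
     branch  late  late_plus_5
0     North     6           11
1  Downtown    10           15
2  Downtown     5           10
3     North     6           11
4  Downtown     4            9
5     South     9           14
6  Downtown    10           15
7  Downtown     4            9
8     North     6           11
9     North     8           13
group by branch, max of late_plus_5:
          late_plus_5
branch               
Downtown           15
North              13
South              14
sort by late_plus_5 descending:
          late_plus_5
branch               
Downtown           15
South              14
North              13
filter rows where late_plus_5 <= 14:
        late_plus_5
branch             
South            14
North            13
Then the value at row 'South', column 'late_plus_5': 14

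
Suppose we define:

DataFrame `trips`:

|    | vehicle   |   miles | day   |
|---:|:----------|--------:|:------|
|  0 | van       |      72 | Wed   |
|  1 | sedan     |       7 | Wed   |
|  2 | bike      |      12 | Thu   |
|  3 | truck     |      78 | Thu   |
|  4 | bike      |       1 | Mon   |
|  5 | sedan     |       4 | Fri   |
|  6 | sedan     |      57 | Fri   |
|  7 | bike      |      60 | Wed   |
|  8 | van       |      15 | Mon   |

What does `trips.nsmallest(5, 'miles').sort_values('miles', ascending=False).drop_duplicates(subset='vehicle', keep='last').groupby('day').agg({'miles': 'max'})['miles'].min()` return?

take 5 rows with smallest miles:
  vehicle  miles  day
4    bike      1  Mon
5   sedan      4  Fri
1   sedan      7  Wed
2    bike     12  Thu
8     van     15  Mon
sort by miles descending:
  vehicle  miles  day
8     van     15  Mon
2    bike     12  Thu
1   sedan      7  Wed
5   sedan      4  Fri
4    bike      1  Mon
drop duplicate vehicle (keep=last):
  vehicle  miles  day
8     van     15  Mon
5   sedan      4  Fri
4    bike      1  Mon
group by day, max of miles:
     miles
day       
Fri      4
Mon     15
So min() = 4.

4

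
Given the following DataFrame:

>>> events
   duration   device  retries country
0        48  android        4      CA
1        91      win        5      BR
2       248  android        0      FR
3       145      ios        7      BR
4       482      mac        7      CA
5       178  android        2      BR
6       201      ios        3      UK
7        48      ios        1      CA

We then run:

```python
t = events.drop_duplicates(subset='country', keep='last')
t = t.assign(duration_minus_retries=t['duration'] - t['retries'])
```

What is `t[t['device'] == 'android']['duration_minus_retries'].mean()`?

212.0

drop duplicate country (keep=last):
   duration   device  retries country
2       248  android        0      FR
5       178  android        2      BR
6       201      ios        3      UK
7        48      ios        1      CA
add column duration_minus_retries = t['duration'] - t['retries']:
   duration   device  retries country  duration_minus_retries
2       248  android        0      FR                     248
5       178  android        2      BR                     176
6       201      ios        3      UK                     198
7        48      ios        1      CA                      47
filter rows where device == 'android':
   duration   device  retries country  duration_minus_retries
2       248  android        0      FR                     248
5       178  android        2      BR                     176
The mean of column 'duration_minus_retries' is 212.0.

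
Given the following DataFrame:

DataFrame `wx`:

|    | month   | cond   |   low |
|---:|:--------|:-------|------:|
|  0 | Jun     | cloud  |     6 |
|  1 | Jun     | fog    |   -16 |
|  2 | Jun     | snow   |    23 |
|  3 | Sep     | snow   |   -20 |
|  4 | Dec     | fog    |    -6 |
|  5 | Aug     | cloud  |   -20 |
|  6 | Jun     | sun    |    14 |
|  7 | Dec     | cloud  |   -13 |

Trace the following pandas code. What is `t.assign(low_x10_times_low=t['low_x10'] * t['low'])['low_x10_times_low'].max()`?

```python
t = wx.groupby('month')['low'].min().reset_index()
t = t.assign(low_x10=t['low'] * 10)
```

group by month, min of low:
month
Aug   -20
Dec   -13
Jun   -16
Sep   -20
Name: low, dtype: int64
reset_index():
  month  low
0   Aug  -20
1   Dec  -13
2   Jun  -16
3   Sep  -20
add column low_x10 = t['low'] * 10:
  month  low  low_x10
0   Aug  -20     -200
1   Dec  -13     -130
2   Jun  -16     -160
3   Sep  -20     -200
add column low_x10_times_low = t['low_x10'] * t['low']:
  month  low  low_x10  low_x10_times_low
0   Aug  -20     -200               4000
1   Dec  -13     -130               1690
2   Jun  -16     -160               2560
3   Sep  -20     -200               4000
So max() = 4000.

4000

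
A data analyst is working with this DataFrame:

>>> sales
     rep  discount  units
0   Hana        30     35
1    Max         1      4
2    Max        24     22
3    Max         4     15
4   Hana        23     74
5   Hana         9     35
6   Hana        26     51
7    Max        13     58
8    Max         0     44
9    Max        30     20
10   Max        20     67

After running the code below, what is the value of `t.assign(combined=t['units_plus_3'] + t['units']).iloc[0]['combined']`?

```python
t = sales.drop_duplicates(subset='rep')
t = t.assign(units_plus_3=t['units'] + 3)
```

drop duplicate rep (keep=first):
    rep  discount  units
0  Hana        30     35
1   Max         1      4
add column units_plus_3 = t['units'] + 3:
    rep  discount  units  units_plus_3
0  Hana        30     35            38
1   Max         1      4             7
add column combined = t['units_plus_3'] + t['units']:
    rep  discount  units  units_plus_3  combined
0  Hana        30     35            38        73
1   Max         1      4             7        11
Taking the value at position 0, column 'combined' gives 73.

73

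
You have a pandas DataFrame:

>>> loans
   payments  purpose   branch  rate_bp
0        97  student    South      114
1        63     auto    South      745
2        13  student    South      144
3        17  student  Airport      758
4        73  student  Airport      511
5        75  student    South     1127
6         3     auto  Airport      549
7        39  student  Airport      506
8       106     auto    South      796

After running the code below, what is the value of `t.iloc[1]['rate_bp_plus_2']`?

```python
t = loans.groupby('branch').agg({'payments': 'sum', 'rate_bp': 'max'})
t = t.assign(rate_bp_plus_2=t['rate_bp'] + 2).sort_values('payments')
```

1129

group by branch: sum(payments), max(rate_bp):
         payments  rate_bp
branch                    
Airport       132      758
South         354     1127
add column rate_bp_plus_2 = t['rate_bp'] + 2:
         payments  rate_bp  rate_bp_plus_2
branch                                    
Airport       132      758             760
South         354     1127            1129
sort by payments:
         payments  rate_bp  rate_bp_plus_2
branch                                    
Airport       132      758             760
South         354     1127            1129
value at position 1, column 'rate_bp_plus_2' → 1129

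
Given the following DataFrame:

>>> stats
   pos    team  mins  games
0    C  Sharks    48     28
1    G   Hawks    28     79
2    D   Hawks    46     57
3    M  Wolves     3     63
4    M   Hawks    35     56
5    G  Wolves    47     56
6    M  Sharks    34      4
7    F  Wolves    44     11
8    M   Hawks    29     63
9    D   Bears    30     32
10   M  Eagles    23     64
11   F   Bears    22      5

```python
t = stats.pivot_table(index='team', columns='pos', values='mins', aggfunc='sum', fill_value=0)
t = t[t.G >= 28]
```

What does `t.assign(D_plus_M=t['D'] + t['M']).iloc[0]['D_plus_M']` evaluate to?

pivot: rows=team, cols=pos, sum(mins):
pos      C   D   F   G   M
team                      
Bears    0  30  22   0   0
Eagles   0   0   0   0  23
Hawks    0  46   0  28  64
Sharks  48   0   0   0  34
Wolves   0   0  44  47   3
filter rows where G >= 28:
pos     C   D   F   G   M
team                     
Hawks   0  46   0  28  64
Wolves  0   0  44  47   3
add column D_plus_M = t['D'] + t['M']:
pos     C   D   F   G   M  D_plus_M
team                               
Hawks   0  46   0  28  64       110
Wolves  0   0  44  47   3         3
Then the value at position 0, column 'D_plus_M': 110

110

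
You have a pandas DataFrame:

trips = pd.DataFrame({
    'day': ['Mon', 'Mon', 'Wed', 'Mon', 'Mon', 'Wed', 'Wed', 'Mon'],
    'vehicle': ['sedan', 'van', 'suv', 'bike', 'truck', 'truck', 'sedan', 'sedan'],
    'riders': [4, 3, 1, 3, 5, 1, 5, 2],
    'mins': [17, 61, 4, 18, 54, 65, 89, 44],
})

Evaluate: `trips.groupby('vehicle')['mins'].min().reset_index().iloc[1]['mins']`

17

group by vehicle, min of mins:
vehicle
bike     18
sedan    17
suv       4
truck    54
van      61
Name: mins, dtype: int64
reset_index():
  vehicle  mins
0    bike    18
1   sedan    17
2     suv     4
3   truck    54
4     van    61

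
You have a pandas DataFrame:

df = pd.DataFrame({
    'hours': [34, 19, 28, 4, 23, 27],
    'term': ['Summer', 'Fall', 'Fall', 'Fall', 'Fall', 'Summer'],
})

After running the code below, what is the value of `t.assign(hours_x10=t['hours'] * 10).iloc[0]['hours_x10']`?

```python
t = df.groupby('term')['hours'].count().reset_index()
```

group by term, count of hours:
term
Fall      4
Summer    2
Name: hours, dtype: int64
reset_index():
     term  hours
0    Fall      4
1  Summer      2
add column hours_x10 = t['hours'] * 10:
     term  hours  hours_x10
0    Fall      4         40
1  Summer      2         20

40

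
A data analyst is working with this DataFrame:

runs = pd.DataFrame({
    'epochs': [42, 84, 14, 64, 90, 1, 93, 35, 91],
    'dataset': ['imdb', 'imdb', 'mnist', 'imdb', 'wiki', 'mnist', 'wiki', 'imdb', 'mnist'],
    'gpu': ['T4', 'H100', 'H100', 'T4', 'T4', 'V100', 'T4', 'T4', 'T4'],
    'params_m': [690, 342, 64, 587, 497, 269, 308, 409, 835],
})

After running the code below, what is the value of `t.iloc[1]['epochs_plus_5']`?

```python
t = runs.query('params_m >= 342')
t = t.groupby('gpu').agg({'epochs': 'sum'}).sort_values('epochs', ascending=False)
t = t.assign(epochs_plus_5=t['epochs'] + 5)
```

filter rows where params_m >= 342:
   epochs dataset   gpu  params_m
0      42    imdb    T4       690
1      84    imdb  H100       342
3      64    imdb    T4       587
4      90    wiki    T4       497
7      35    imdb    T4       409
8      91   mnist    T4       835
group by gpu, sum of epochs:
      epochs
gpu         
H100      84
T4       322
sort by epochs descending:
      epochs
gpu         
T4       322
H100      84
add column epochs_plus_5 = t['epochs'] + 5:
      epochs  epochs_plus_5
gpu                        
T4       322            327
H100      84             89
Taking the value at position 1, column 'epochs_plus_5' gives 89.

89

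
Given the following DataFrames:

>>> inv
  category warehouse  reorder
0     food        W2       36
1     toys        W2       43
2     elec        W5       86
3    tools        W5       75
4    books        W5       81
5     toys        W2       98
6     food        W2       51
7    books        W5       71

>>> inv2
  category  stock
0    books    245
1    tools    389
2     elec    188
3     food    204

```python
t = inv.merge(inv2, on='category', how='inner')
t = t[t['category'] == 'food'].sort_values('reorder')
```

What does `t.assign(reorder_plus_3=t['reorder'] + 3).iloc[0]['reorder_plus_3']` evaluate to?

merge on 'category' (how='inner') → 6 rows:
  category warehouse  reorder  stock
0     food        W2       36    204
1     elec        W5       86    188
2    tools        W5       75    389
3    books        W5       81    245
4     food        W2       51    204
5    books        W5       71    245
filter rows where category == 'food':
  category warehouse  reorder  stock
0     food        W2       36    204
4     food        W2       51    204
sort by reorder:
  category warehouse  reorder  stock
0     food        W2       36    204
4     food        W2       51    204
add column reorder_plus_3 = t['reorder'] + 3:
  category warehouse  reorder  stock  reorder_plus_3
0     food        W2       36    204              39
4     food        W2       51    204              54
Reading off the value at position 0, column 'reorder_plus_3', we get 39.

39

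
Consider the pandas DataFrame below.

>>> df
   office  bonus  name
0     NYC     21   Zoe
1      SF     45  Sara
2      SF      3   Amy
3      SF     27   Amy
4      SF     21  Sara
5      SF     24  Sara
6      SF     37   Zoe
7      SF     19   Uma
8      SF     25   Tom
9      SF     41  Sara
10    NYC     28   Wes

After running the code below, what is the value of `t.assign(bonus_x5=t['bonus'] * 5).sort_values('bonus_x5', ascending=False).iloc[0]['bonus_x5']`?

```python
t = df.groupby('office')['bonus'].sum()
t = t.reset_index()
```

group by office, sum of bonus:
office
NYC     49
SF     242
Name: bonus, dtype: int64
reset_index():
  office  bonus
0    NYC     49
1     SF    242
add column bonus_x5 = t['bonus'] * 5:
  office  bonus  bonus_x5
0    NYC     49       245
1     SF    242      1210
sort by bonus_x5 descending:
  office  bonus  bonus_x5
1     SF    242      1210
0    NYC     49       245
Taking the value at position 0, column 'bonus_x5' gives 1210.

1210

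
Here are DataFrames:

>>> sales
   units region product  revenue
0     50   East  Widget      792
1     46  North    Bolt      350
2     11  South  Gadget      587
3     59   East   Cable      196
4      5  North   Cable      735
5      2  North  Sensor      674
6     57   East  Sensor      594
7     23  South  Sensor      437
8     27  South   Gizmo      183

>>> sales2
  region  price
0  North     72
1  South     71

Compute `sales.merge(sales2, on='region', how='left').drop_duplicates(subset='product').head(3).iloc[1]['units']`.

merge on 'region' (how='left') → 9 rows:
   units region product  revenue  price
0     50   East  Widget      792    NaN
1     46  North    Bolt      350   72.0
2     11  South  Gadget      587   71.0
3     59   East   Cable      196    NaN
4      5  North   Cable      735   72.0
5      2  North  Sensor      674   72.0
6     57   East  Sensor      594    NaN
7     23  South  Sensor      437   71.0
8     27  South   Gizmo      183   71.0
drop duplicate product (keep=first):
   units region product  revenue  price
0     50   East  Widget      792    NaN
1     46  North    Bolt      350   72.0
2     11  South  Gadget      587   71.0
3     59   East   Cable      196    NaN
5      2  North  Sensor      674   72.0
8     27  South   Gizmo      183   71.0
take first 3 rows:
   units region product  revenue  price
0     50   East  Widget      792    NaN
1     46  North    Bolt      350   72.0
2     11  South  Gadget      587   71.0

46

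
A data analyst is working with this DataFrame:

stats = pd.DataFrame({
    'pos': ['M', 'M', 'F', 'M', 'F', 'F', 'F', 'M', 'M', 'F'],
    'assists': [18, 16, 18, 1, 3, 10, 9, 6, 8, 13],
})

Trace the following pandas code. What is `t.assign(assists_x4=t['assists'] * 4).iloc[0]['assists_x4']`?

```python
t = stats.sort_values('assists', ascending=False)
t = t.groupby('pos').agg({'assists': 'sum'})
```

sort by assists descending:
  pos  assists
0   M       18
2   F       18
1   M       16
9   F       13
5   F       10
6   F        9
8   M        8
7   M        6
4   F        3
3   M        1
group by pos, sum of assists:
     assists
pos         
F         53
M         49
add column assists_x4 = t['assists'] * 4:
     assists  assists_x4
pos                     
F         53         212
M         49         196

212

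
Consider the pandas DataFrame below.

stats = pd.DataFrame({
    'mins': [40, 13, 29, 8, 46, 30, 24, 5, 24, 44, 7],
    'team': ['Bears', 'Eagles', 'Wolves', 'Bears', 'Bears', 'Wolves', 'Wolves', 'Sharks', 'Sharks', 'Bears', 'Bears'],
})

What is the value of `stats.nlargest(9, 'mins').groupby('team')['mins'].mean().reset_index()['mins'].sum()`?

99.1666666667

take 9 rows with largest mins:
   mins    team
4    46   Bears
9    44   Bears
0    40   Bears
5    30  Wolves
2    29  Wolves
6    24  Wolves
8    24  Sharks
1    13  Eagles
3     8   Bears
group by team, mean of mins:
team
Bears     34.500000
Eagles    13.000000
Sharks    24.000000
Wolves    27.666667
Name: mins, dtype: float64
reset_index():
     team       mins
0   Bears  34.500000
1  Eagles  13.000000
2  Sharks  24.000000
3  Wolves  27.666667
sum of column 'mins' → 99.1666666667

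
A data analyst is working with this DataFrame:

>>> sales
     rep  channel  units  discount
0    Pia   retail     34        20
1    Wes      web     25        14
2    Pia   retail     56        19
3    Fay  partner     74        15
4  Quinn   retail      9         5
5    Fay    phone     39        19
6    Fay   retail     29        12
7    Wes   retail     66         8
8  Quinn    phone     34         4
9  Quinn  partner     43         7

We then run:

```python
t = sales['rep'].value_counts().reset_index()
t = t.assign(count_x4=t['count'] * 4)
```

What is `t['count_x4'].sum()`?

value_counts of rep:
rep
Fay      3
Quinn    3
Pia      2
Wes      2
Name: count, dtype: int64
reset_index():
     rep  count
0    Fay      3
1  Quinn      3
2    Pia      2
3    Wes      2
add column count_x4 = t['count'] * 4:
     rep  count  count_x4
0    Fay      3        12
1  Quinn      3        12
2    Pia      2         8
3    Wes      2         8
Reading off the sum of column 'count_x4', we get 40.

40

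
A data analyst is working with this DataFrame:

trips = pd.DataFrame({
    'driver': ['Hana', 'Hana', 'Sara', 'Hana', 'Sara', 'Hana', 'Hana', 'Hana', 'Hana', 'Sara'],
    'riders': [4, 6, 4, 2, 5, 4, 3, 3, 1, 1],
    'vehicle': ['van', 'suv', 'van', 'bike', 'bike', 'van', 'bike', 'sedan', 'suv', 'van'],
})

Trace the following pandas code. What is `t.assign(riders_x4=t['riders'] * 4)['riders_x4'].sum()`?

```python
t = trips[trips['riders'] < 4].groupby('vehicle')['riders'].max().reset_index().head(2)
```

filter rows where riders < 4:
  driver  riders vehicle
3   Hana       2    bike
6   Hana       3    bike
7   Hana       3   sedan
8   Hana       1     suv
9   Sara       1     van
group by vehicle, max of riders:
vehicle
bike     3
sedan    3
suv      1
van      1
Name: riders, dtype: int64
reset_index():
  vehicle  riders
0    bike       3
1   sedan       3
2     suv       1
3     van       1
take first 2 rows:
  vehicle  riders
0    bike       3
1   sedan       3
add column riders_x4 = t['riders'] * 4:
  vehicle  riders  riders_x4
0    bike       3         12
1   sedan       3         12

24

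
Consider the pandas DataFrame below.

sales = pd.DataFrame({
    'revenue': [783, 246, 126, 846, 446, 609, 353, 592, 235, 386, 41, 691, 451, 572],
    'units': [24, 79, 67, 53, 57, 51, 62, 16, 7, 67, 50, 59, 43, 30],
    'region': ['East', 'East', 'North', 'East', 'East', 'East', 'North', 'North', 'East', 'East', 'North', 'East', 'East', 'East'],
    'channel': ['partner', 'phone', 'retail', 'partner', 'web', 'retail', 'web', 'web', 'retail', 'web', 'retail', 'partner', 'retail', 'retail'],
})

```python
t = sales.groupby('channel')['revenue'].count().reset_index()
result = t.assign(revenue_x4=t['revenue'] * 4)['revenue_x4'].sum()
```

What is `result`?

56

group by channel, count of revenue:
channel
partner    3
phone      1
retail     6
web        4
Name: revenue, dtype: int64
reset_index():
   channel  revenue
0  partner        3
1    phone        1
2   retail        6
3      web        4
add column revenue_x4 = t['revenue'] * 4:
   channel  revenue  revenue_x4
0  partner        3          12
1    phone        1           4
2   retail        6          24
3      web        4          16
Finally, sum of column 'revenue_x4' = 56.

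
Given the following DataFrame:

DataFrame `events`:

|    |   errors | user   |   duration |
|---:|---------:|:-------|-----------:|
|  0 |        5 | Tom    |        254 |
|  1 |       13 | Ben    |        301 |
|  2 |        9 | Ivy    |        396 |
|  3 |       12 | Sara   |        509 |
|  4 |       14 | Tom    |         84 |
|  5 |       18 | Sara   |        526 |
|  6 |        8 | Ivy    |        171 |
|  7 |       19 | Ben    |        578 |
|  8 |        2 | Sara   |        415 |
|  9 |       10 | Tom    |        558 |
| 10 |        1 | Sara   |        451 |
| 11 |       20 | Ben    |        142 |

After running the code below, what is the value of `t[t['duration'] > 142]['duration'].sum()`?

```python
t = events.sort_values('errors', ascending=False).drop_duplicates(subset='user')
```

sort by errors descending:
    errors  user  duration
11      20   Ben       142
7       19   Ben       578
5       18  Sara       526
4       14   Tom        84
1       13   Ben       301
3       12  Sara       509
9       10   Tom       558
2        9   Ivy       396
6        8   Ivy       171
0        5   Tom       254
8        2  Sara       415
10       1  Sara       451
drop duplicate user (keep=first):
    errors  user  duration
11      20   Ben       142
5       18  Sara       526
4       14   Tom        84
2        9   Ivy       396
filter rows where duration > 142:
   errors  user  duration
5      18  Sara       526
2       9   Ivy       396
Taking the sum of column 'duration' gives 922.

922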